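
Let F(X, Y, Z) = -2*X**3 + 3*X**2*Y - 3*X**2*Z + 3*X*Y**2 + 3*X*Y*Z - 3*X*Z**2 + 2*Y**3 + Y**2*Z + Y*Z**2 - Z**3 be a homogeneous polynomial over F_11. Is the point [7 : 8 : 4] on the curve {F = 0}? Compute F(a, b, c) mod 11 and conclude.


F(7,8,4) ≡ 0 (mod 11); P is on the curve.

Evaluate F(7, 8, 4) term-by-term (mod 11).
  -2*X**3 ↦ -2·343·1·1 = -686
  3*X**2*Y ↦ 3·49·8·1 = 1176
  -3*X**2*Z ↦ -3·49·1·4 = -588
  3*X*Y**2 ↦ 3·7·64·1 = 1344
  3*X*Y*Z ↦ 3·7·8·4 = 672
  -3*X*Z**2 ↦ -3·7·1·16 = -336
  2*Y**3 ↦ 2·1·512·1 = 1024
  Y**2*Z ↦ 1·1·64·4 = 256
  Y*Z**2 ↦ 1·1·8·16 = 128
  -Z**3 ↦ -1·1·1·64 = -64
Sum: F(7, 8, 4) = (-686) + (1176) + (-588) + (1344) + (672) + (-336) + (1024) + (256) + (128) + (-64) = 2926.
Reducing mod 11: 2926 ≡ 0 (mod 11).
Since F(a, b, c) ≡ 0 (mod 11), P lies on the curve.


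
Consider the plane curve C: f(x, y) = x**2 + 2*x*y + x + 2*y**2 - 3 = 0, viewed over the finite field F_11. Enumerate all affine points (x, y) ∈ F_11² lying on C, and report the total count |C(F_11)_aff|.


Affine F_11-points: {(1, 2), (1, 8), (2, 3), (2, 6), (4, 8), (4, 10), (5, 2), (5, 4), (7, 6), (7, 9), (8, 4), (8, 10)}; count = 12.

For each of the 121 pairs (x, y) ∈ F_11², evaluate f(x, y) mod 11. Record the zeros.
  x = 0: [0↦8, 1↦10, 2↦5, 3↦4, 4↦7, 5↦3, 6↦3, 7↦7, 8↦4, 9↦5, 10↦10]  zeros at y ∈ ∅
  x = 1: [0↦10, 1↦3, 2↦0, 3↦1, 4↦6, 5↦4, 6↦6, 7↦1, 8↦0, 9↦3, 10↦10]  zeros at y ∈ {2, 8}
  x = 2: [0↦3, 1↦9, 2↦8, 3↦0, 4↦7, 5↦7, 6↦0, 7↦8, 8↦9, 9↦3, 10↦1]  zeros at y ∈ {3, 6}
  x = 3: [0↦9, 1↦6, 2↦7, 3↦1, 4↦10, 5↦1, 6↦7, 7↦6, 8↦9, 9↦5, 10↦5]  zeros at y ∈ ∅
  x = 4: [0↦6, 1↦5, 2↦8, 3↦4, 4↦4, 5↦8, 6↦5, 7↦6, 8↦0, 9↦9, 10↦0]  zeros at y ∈ {8, 10}
  x = 5: [0↦5, 1↦6, 2↦0, 3↦9, 4↦0, 5↦6, 6↦5, 7↦8, 8↦4, 9↦4, 10↦8]  zeros at y ∈ {2, 4}
  x = 6: [0↦6, 1↦9, 2↦5, 3↦5, 4↦9, 5↦6, 6↦7, 7↦1, 8↦10, 9↦1, 10↦7]  zeros at y ∈ ∅
  x = 7: [0↦9, 1↦3, 2↦1, 3↦3, 4↦9, 5↦8, 6↦0, 7↦7, 8↦7, 9↦0, 10↦8]  zeros at y ∈ {6, 9}
  x = 8: [0↦3, 1↦10, 2↦10, 3↦3, 4↦0, 5↦1, 6↦6, 7↦4, 8↦6, 9↦1, 10↦0]  zeros at y ∈ {4, 10}
  x = 9: [0↦10, 1↦8, 2↦10, 3↦5, 4↦4, 5↦7, 6↦3, 7↦3, 8↦7, 9↦4, 10↦5]  zeros at y ∈ ∅
  x = 10: [0↦8, 1↦8, 2↦1, 3↦9, 4↦10, 5↦4, 6↦2, 7↦4, 8↦10, 9↦9, 10↦1]  zeros at y ∈ ∅
Collecting zeros: affine points = {(1, 2), (1, 8), (2, 3), (2, 6), (4, 8), (4, 10), (5, 2), (5, 4), (7, 6), (7, 9), (8, 4), (8, 10)}.
Total count |C(F_11)_aff| = 12.


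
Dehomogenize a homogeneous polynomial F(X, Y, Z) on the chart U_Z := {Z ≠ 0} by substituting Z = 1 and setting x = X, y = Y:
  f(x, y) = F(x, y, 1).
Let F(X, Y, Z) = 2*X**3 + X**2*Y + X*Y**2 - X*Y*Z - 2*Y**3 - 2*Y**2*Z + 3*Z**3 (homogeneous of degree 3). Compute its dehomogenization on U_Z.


f(x, y) = 2*x**3 + x**2*y + x*y**2 - x*y - 2*y**3 - 2*y**2 + 3

On U_Z we set Z = 1. Each monomial c·X^i·Y^j·Z^k in F becomes c·x^i·y^j·1^k = c·x^i·y^j.
Substituting Z = 1: F(X, Y, 1) = 2*x**3 + x**2*y + x*y**2 - x*y - 2*y**3 - 2*y**2 + 3.
Note: deg(f) ≤ deg(F) = 3; strict inequality happens when F is divisible by Z (lost terms).


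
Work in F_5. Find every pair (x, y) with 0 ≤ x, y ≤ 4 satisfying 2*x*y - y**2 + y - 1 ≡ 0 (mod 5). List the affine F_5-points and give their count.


Affine F_5-points: {(1, 4), (2, 2), (2, 3), (3, 1)}; count = 4.

For each of the 25 pairs (x, y) ∈ F_5², evaluate f(x, y) mod 5. Record the zeros.
  x = 0: [0↦4, 1↦4, 2↦2, 3↦3, 4↦2]  zeros at y ∈ ∅
  x = 1: [0↦4, 1↦1, 2↦1, 3↦4, 4↦0]  zeros at y ∈ {4}
  x = 2: [0↦4, 1↦3, 2↦0, 3↦0, 4↦3]  zeros at y ∈ {2, 3}
  x = 3: [0↦4, 1↦0, 2↦4, 3↦1, 4↦1]  zeros at y ∈ {1}
  x = 4: [0↦4, 1↦2, 2↦3, 3↦2, 4↦4]  zeros at y ∈ ∅
Collecting zeros: affine points = {(1, 4), (2, 2), (2, 3), (3, 1)}.
Total count |C(F_5)_aff| = 4.


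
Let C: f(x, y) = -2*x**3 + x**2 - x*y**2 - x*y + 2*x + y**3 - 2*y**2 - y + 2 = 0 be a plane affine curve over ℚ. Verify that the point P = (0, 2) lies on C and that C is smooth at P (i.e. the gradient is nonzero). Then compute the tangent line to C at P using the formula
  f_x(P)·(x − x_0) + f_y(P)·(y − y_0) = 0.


Tangent line at P: -4*x + 3*y - 6 = 0.

Step 1: f(0, 2) = 0, so P lies on C.
Step 2: partial derivatives
  f_x(x, y) = -6*x**2 + 2*x - y**2 - y + 2, f_y(x, y) = -2*x*y - x + 3*y**2 - 4*y - 1.
  f_x(P) = -4, f_y(P) = 3 (gradient nonzero, so P is smooth).
Step 3: tangent line at P: -4·(x − 0) + 3·(y − 2) = 0.
Expanding: -4*x + 3*y - 6 = 0.


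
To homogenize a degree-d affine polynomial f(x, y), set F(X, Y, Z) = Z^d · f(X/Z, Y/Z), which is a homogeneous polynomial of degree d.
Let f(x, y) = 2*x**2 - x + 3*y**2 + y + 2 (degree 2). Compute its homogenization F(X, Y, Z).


F(X, Y, Z) = 2*X**2 - X*Z + 3*Y**2 + Y*Z + 2*Z**2

deg(f) = 2.
Substitute x = X/Z, y = Y/Z into f, then multiply by Z^2.
  monomial 2·x^2·y^0 ↦ 2·X^2·Y^0·Z^0.
  monomial -1·x^1·y^0 ↦ -1·X^1·Y^0·Z^1.
  monomial 3·x^0·y^2 ↦ 3·X^0·Y^2·Z^0.
  monomial 1·x^0·y^1 ↦ 1·X^0·Y^1·Z^1.
  monomial 2·x^0·y^0 ↦ 2·X^0·Y^0·Z^2.
Collecting: F(X, Y, Z) = 2*X**2 - X*Z + 3*Y**2 + Y*Z + 2*Z**2.


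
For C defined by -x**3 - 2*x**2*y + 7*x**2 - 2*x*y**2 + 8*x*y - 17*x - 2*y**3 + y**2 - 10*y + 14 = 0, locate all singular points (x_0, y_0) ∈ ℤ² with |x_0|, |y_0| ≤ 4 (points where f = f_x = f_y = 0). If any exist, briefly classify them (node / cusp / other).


Singular points: {(3, -1)}; classification: cusp.

Compute partial derivatives:
  f_x = -3*x**2 - 4*x*y + 14*x - 2*y**2 + 8*y - 17.
  f_y = -2*x**2 - 4*x*y + 8*x - 6*y**2 + 2*y - 10.
Scan x_0 ∈ {−4, ..., 4}. For each x_0, f_y(x_0, y) is a polynomial in y; find its integer roots y ∈ {−4, ..., 4}, then test f_x and f at those candidates.
  x = -4: f_y(-4, y) = -6*y**2 + 18*y - 74; no integer root y with |y| ≤ 4.
  x = -3: f_y(-3, y) = -6*y**2 + 14*y - 52; no integer root y with |y| ≤ 4.
  x = -2: f_y(-2, y) = -6*y**2 + 10*y - 34; no integer root y with |y| ≤ 4.
  x = -1: f_y(-1, y) = -6*y**2 + 6*y - 20; no integer root y with |y| ≤ 4.
  x = 0: f_y(0, y) = -6*y**2 + 2*y - 10; no integer root y with |y| ≤ 4.
  x = 1: f_y(1, y) = -6*y**2 - 2*y - 4; no integer root y with |y| ≤ 4.
  x = 2: f_y(2, y) = -6*y**2 - 6*y - 2; no integer root y with |y| ≤ 4.
  x = 3: f_y(3, y) = -6*y**2 - 10*y - 4; vanishes at y ∈ {-1}. (3, -1): f_x = 0, f = 0 — SINGULAR.
  x = 4: f_y(4, y) = -6*y**2 - 14*y - 10; no integer root y with |y| ≤ 4.
Only singular point on the grid: (3, -1).
Classify: substitute x = 3 + u, y = -1 + v and expand: f = -u**3 - 2*u**2*v - 2*u*v**2 - 2*v**3 + v**2.
No constant or linear terms (consistent with a singular point). Quadratic part: v**2. Cubic part: -u**3 - 2*u**2*v - 2*u*v**2 - 2*v**3.
The quadratic part v**2 is a perfect square, so there is a single (double) tangent line v = 0, i.e. y = -1. Restricting the cubic part to that line (v = 0) leaves -u**3 ≠ 0, so f is not divisible by v and the branch is v² ≈ u**3 to lowest order — this is a cusp.
Classification: cusp.


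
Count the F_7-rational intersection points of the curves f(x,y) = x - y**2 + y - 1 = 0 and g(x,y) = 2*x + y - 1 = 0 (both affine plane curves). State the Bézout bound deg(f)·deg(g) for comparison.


Common zeros: {(3, 2)}; count = 1; Bézout bound = 2.

deg(f) = 2, deg(g) = 1, so Bézout bound = 2.
Scan x ∈ F_7. For each x, list the y ∈ F_7 with f(x, y) ≡ 0 and those with g(x, y) ≡ 0 (mod 7); the common zeros in that column are the intersection.
  x = 0: f ≡ 0 at y ∈ {3, 5}; g ≡ 0 at y ∈ {1}; common: ∅.
  x = 1: f ≡ 0 at y ∈ {0, 1}; g ≡ 0 at y ∈ {6}; common: ∅.
  x = 2: f ≡ 0 at y ∈ ∅; g ≡ 0 at y ∈ {4}; common: ∅.
  x = 3: f ≡ 0 at y ∈ {2, 6}; g ≡ 0 at y ∈ {2}; common: {2}.
  x = 4: f ≡ 0 at y ∈ ∅; g ≡ 0 at y ∈ {0}; common: ∅.
  x = 5: f ≡ 0 at y ∈ ∅; g ≡ 0 at y ∈ {5}; common: ∅.
  x = 6: f ≡ 0 at y ∈ {4}; g ≡ 0 at y ∈ {3}; common: ∅.
Collecting: common zeros = {(3, 2)}, so the count is 1.
Comparison with the Bézout bound: 1 ≤ 2 = deg(f)·deg(g), as expected for curves with no common component (the affine F_7-count falls short of the bound because intersections may lie at infinity, over extension fields, or carry multiplicity).


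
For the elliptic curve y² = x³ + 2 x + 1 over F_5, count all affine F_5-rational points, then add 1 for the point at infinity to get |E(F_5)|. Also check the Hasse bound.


Affine points = {(0, 1), (0, 4), (1, 2), (1, 3), (3, 2), (3, 3)}; affine count = 6; |E(F_5)| = 7.

Discriminant check: Δ ∝ 4a³ + 27b² = 4·2³ + 27·1² = 4·8 + 27·1 ≡ 4 (mod 5). Nonzero ⇒ E is nonsingular.
For each x ∈ F_5, compute rhs = x³ + 2·x + 1 mod 5, then count y ∈ F_5 with y² ≡ rhs.
  x = 0: rhs = 1, matching y values: 1, 4 (2 points).
  x = 1: rhs = 4, matching y values: 2, 3 (2 points).
  x = 2: rhs = 3, matching y values: none (0 points).
  x = 3: rhs = 4, matching y values: 2, 3 (2 points).
  x = 4: rhs = 3, matching y values: none (0 points).
Total affine count: 6.
Full point count |E(F_5)| = 6 + 1 = 7.
Hasse bound: |7 − (5+1)| = |1| = 1 ≤ 2√5 ≈ 4.4721 ✓.


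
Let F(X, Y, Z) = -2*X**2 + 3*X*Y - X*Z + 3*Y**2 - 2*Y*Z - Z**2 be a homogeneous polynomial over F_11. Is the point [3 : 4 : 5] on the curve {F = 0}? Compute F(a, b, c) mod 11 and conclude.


F(3,4,5) ≡ 8 (mod 11); P is NOT on the curve.

Evaluate F(3, 4, 5) term-by-term (mod 11).
  -2*X**2 ↦ -2·9·1·1 = -18
  3*X*Y ↦ 3·3·4·1 = 36
  -X*Z ↦ -1·3·1·5 = -15
  3*Y**2 ↦ 3·1·16·1 = 48
  -2*Y*Z ↦ -2·1·4·5 = -40
  -Z**2 ↦ -1·1·1·25 = -25
Sum: F(3, 4, 5) = (-18) + (36) + (-15) + (48) + (-40) + (-25) = -14.
Reducing mod 11: -14 ≡ 8 (mod 11).
Since F(a, b, c) ≡ 8 ≠ 0 (mod 11), P does NOT lie on the curve.


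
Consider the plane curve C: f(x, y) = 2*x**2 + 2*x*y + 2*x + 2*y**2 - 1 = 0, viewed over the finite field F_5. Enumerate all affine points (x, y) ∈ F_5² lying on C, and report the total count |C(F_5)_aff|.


Affine F_5-points: {(1, 2)}; count = 1.

For each of the 25 pairs (x, y) ∈ F_5², evaluate f(x, y) mod 5. Record the zeros.
  x = 0: [0↦4, 1↦1, 2↦2, 3↦2, 4↦1]  zeros at y ∈ ∅
  x = 1: [0↦3, 1↦2, 2↦0, 3↦2, 4↦3]  zeros at y ∈ {2}
  x = 2: [0↦1, 1↦2, 2↦2, 3↦1, 4↦4]  zeros at y ∈ ∅
  x = 3: [0↦3, 1↦1, 2↦3, 3↦4, 4↦4]  zeros at y ∈ ∅
  x = 4: [0↦4, 1↦4, 2↦3, 3↦1, 4↦3]  zeros at y ∈ ∅
Collecting zeros: affine points = {(1, 2)}.
Total count |C(F_5)_aff| = 1.


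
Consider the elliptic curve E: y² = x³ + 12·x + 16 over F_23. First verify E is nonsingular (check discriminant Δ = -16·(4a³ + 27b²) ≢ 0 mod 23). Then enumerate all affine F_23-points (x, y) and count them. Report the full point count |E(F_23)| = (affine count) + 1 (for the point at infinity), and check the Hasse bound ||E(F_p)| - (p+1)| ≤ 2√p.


Affine points = {(0, 4), (0, 19), (1, 11), (1, 12), (2, 5), (2, 18), (4, 6), (4, 17), (7, 11), (7, 12), (8, 7), (8, 16), (9, 5), (9, 18), (10, 3), (10, 20), (12, 5), (12, 18), (13, 0), (15, 11), (15, 12), (16, 7), (16, 16), (17, 2), (17, 21), (22, 7), (22, 16)}; affine count = 27; |E(F_23)| = 28.

Discriminant check: Δ ∝ 4a³ + 27b² = 4·12³ + 27·16² = 4·1728 + 27·256 ≡ 1 (mod 23). Nonzero ⇒ E is nonsingular.
For each x ∈ F_23, compute rhs = x³ + 12·x + 16 mod 23, then count y ∈ F_23 with y² ≡ rhs.
  x = 0: rhs = 16, matching y values: 4, 19 (2 points).
  x = 1: rhs = 6, matching y values: 11, 12 (2 points).
  x = 2: rhs = 2, matching y values: 5, 18 (2 points).
  x = 3: rhs = 10, matching y values: none (0 points).
  x = 4: rhs = 13, matching y values: 6, 17 (2 points).
  x = 5: rhs = 17, matching y values: none (0 points).
  x = 6: rhs = 5, matching y values: none (0 points).
  x = 7: rhs = 6, matching y values: 11, 12 (2 points).
  x = 8: rhs = 3, matching y values: 7, 16 (2 points).
  x = 9: rhs = 2, matching y values: 5, 18 (2 points).
  x = 10: rhs = 9, matching y values: 3, 20 (2 points).
  x = 11: rhs = 7, matching y values: none (0 points).
  x = 12: rhs = 2, matching y values: 5, 18 (2 points).
  x = 13: rhs = 0, matching y values: 0 (1 points).
  x = 14: rhs = 7, matching y values: none (0 points).
  x = 15: rhs = 6, matching y values: 11, 12 (2 points).
  x = 16: rhs = 3, matching y values: 7, 16 (2 points).
  x = 17: rhs = 4, matching y values: 2, 21 (2 points).
  x = 18: rhs = 15, matching y values: none (0 points).
  x = 19: rhs = 19, matching y values: none (0 points).
  x = 20: rhs = 22, matching y values: none (0 points).
  x = 21: rhs = 7, matching y values: none (0 points).
  x = 22: rhs = 3, matching y values: 7, 16 (2 points).
Total affine count: 27.
Full point count |E(F_23)| = 27 + 1 = 28.
Hasse bound: |28 − (23+1)| = |4| = 4 ≤ 2√23 ≈ 9.5917 ✓.


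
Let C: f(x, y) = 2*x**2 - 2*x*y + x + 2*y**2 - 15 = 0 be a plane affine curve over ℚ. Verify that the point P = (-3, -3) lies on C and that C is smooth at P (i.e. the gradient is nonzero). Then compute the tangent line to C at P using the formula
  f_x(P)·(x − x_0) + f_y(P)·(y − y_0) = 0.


Tangent line at P: -5*x - 6*y - 33 = 0.

Step 1: f(-3, -3) = 0, so P lies on C.
Step 2: partial derivatives
  f_x(x, y) = 4*x - 2*y + 1, f_y(x, y) = -2*x + 4*y.
  f_x(P) = -5, f_y(P) = -6 (gradient nonzero, so P is smooth).
Step 3: tangent line at P: -5·(x − -3) + -6·(y − -3) = 0.
Expanding: -5*x - 6*y - 33 = 0.


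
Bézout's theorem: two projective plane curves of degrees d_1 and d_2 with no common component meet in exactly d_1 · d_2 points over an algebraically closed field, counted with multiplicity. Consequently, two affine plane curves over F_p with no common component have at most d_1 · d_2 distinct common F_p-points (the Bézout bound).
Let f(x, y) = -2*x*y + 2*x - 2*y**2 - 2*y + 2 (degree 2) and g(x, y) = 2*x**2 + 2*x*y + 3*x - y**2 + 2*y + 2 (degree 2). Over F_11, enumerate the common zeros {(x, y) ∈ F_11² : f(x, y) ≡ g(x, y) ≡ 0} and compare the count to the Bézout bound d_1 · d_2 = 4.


Common zeros: {(0, 7), (4, 9)}; count = 2; Bézout bound = 4.

deg(f) = 2, deg(g) = 2, so Bézout bound = 4.
Scan x ∈ F_11. For each x, list the y ∈ F_11 with f(x, y) ≡ 0 and those with g(x, y) ≡ 0 (mod 11); the common zeros in that column are the intersection.
  x = 0: f ≡ 0 at y ∈ {3, 7}; g ≡ 0 at y ∈ {6, 7}; common: {7}.
  x = 1: f ≡ 0 at y ∈ {4, 5}; g ≡ 0 at y ∈ {2}; common: ∅.
  x = 2: f ≡ 0 at y ∈ ∅; g ≡ 0 at y ∈ {8, 9}; common: ∅.
  x = 3: f ≡ 0 at y ∈ ∅; g ≡ 0 at y ∈ {3, 5}; common: ∅.
  x = 4: f ≡ 0 at y ∈ {8, 9}; g ≡ 0 at y ∈ {1, 9}; common: {9}.
  x = 5: f ≡ 0 at y ∈ {6, 10}; g ≡ 0 at y ∈ {4, 8}; common: ∅.
  x = 6: f ≡ 0 at y ∈ {2}; g ≡ 0 at y ∈ {4, 10}; common: ∅.
  x = 7: f ≡ 0 at y ∈ ∅; g ≡ 0 at y ∈ {0, 5}; common: ∅.
  x = 8: f ≡ 0 at y ∈ ∅; g ≡ 0 at y ∈ {0, 7}; common: ∅.
  x = 9: f ≡ 0 at y ∈ ∅; g ≡ 0 at y ∈ {3, 6}; common: ∅.
  x = 10: f ≡ 0 at y ∈ {0}; g ≡ 0 at y ∈ {1, 10}; common: ∅.
Collecting: common zeros = {(0, 7), (4, 9)}, so the count is 2.
Comparison with the Bézout bound: 2 ≤ 4 = deg(f)·deg(g), as expected for curves with no common component (the affine F_11-count falls short of the bound because intersections may lie at infinity, over extension fields, or carry multiplicity).


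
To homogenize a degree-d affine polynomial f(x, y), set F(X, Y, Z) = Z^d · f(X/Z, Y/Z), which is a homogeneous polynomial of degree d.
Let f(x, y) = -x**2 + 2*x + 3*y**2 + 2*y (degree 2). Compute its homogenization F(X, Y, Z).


F(X, Y, Z) = -X**2 + 2*X*Z + 3*Y**2 + 2*Y*Z

deg(f) = 2.
Substitute x = X/Z, y = Y/Z into f, then multiply by Z^2.
  monomial -1·x^2·y^0 ↦ -1·X^2·Y^0·Z^0.
  monomial 2·x^1·y^0 ↦ 2·X^1·Y^0·Z^1.
  monomial 3·x^0·y^2 ↦ 3·X^0·Y^2·Z^0.
  monomial 2·x^0·y^1 ↦ 2·X^0·Y^1·Z^1.
Collecting: F(X, Y, Z) = -X**2 + 2*X*Z + 3*Y**2 + 2*Y*Z.


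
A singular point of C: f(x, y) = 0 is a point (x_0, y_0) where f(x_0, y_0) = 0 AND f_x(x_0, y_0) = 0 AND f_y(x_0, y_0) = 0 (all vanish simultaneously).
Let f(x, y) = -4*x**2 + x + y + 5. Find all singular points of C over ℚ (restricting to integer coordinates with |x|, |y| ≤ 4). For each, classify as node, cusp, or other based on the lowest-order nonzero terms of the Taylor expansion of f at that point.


No singular points in the scanned grid; C is smooth there.

Compute partial derivatives:
  f_x = 1 - 8*x.
  f_y = 1.
f_y = 1 is a nonzero constant, so f_y never vanishes: no point (x, y) can satisfy f = f_x = f_y = 0. In particular no (x, y) ∈ {−4, ..., 4}² is singular; the curve is smooth.


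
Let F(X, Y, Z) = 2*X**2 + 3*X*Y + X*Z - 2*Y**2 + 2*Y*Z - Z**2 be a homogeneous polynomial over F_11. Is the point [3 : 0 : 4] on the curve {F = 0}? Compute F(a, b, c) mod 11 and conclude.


F(3,0,4) ≡ 3 (mod 11); P is NOT on the curve.

Evaluate F(3, 0, 4) term-by-term (mod 11).
  2*X**2 ↦ 2·9·1·1 = 18
  3*X*Y ↦ 3·3·0·1 = 0
  X*Z ↦ 1·3·1·4 = 12
  -2*Y**2 ↦ -2·1·0·1 = 0
  2*Y*Z ↦ 2·1·0·4 = 0
  -Z**2 ↦ -1·1·1·16 = -16
Sum: F(3, 0, 4) = (18) + (0) + (12) + (0) + (0) + (-16) = 14.
Reducing mod 11: 14 ≡ 3 (mod 11).
Since F(a, b, c) ≡ 3 ≠ 0 (mod 11), P does NOT lie on the curve.


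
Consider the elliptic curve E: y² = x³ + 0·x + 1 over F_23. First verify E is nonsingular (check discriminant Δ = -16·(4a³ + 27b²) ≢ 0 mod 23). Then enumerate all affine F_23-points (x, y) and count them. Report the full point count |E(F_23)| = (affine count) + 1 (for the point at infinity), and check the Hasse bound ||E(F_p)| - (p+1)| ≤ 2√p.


Affine points = {(0, 1), (0, 22), (1, 5), (1, 18), (2, 3), (2, 20), (10, 9), (10, 14), (12, 2), (12, 21), (13, 6), (13, 17), (14, 10), (14, 13), (15, 8), (15, 15), (16, 7), (16, 16), (19, 11), (19, 12), (21, 4), (21, 19), (22, 0)}; affine count = 23; |E(F_23)| = 24.

Discriminant check: Δ ∝ 4a³ + 27b² = 4·0³ + 27·1² = 4·0 + 27·1 ≡ 4 (mod 23). Nonzero ⇒ E is nonsingular.
For each x ∈ F_23, compute rhs = x³ + 0·x + 1 mod 23, then count y ∈ F_23 with y² ≡ rhs.
  x = 0: rhs = 1, matching y values: 1, 22 (2 points).
  x = 1: rhs = 2, matching y values: 5, 18 (2 points).
  x = 2: rhs = 9, matching y values: 3, 20 (2 points).
  x = 3: rhs = 5, matching y values: none (0 points).
  x = 4: rhs = 19, matching y values: none (0 points).
  x = 5: rhs = 11, matching y values: none (0 points).
  x = 6: rhs = 10, matching y values: none (0 points).
  x = 7: rhs = 22, matching y values: none (0 points).
  x = 8: rhs = 7, matching y values: none (0 points).
  x = 9: rhs = 17, matching y values: none (0 points).
  x = 10: rhs = 12, matching y values: 9, 14 (2 points).
  x = 11: rhs = 21, matching y values: none (0 points).
  x = 12: rhs = 4, matching y values: 2, 21 (2 points).
  x = 13: rhs = 13, matching y values: 6, 17 (2 points).
  x = 14: rhs = 8, matching y values: 10, 13 (2 points).
  x = 15: rhs = 18, matching y values: 8, 15 (2 points).
  x = 16: rhs = 3, matching y values: 7, 16 (2 points).
  x = 17: rhs = 15, matching y values: none (0 points).
  x = 18: rhs = 14, matching y values: none (0 points).
  x = 19: rhs = 6, matching y values: 11, 12 (2 points).
  x = 20: rhs = 20, matching y values: none (0 points).
  x = 21: rhs = 16, matching y values: 4, 19 (2 points).
  x = 22: rhs = 0, matching y values: 0 (1 points).
Total affine count: 23.
Full point count |E(F_23)| = 23 + 1 = 24.
Hasse bound: |24 − (23+1)| = |0| = 0 ≤ 2√23 ≈ 9.5917 ✓.


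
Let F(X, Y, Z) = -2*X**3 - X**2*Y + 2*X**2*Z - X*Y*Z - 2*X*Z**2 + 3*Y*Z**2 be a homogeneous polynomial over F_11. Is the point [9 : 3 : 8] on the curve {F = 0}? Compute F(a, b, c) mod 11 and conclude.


F(9,3,8) ≡ 2 (mod 11); P is NOT on the curve.

Evaluate F(9, 3, 8) term-by-term (mod 11).
  -2*X**3 ↦ -2·729·1·1 = -1458
  -X**2*Y ↦ -1·81·3·1 = -243
  2*X**2*Z ↦ 2·81·1·8 = 1296
  -X*Y*Z ↦ -1·9·3·8 = -216
  -2*X*Z**2 ↦ -2·9·1·64 = -1152
  3*Y*Z**2 ↦ 3·1·3·64 = 576
Sum: F(9, 3, 8) = (-1458) + (-243) + (1296) + (-216) + (-1152) + (576) = -1197.
Reducing mod 11: -1197 ≡ 2 (mod 11).
Since F(a, b, c) ≡ 2 ≠ 0 (mod 11), P does NOT lie on the curve.


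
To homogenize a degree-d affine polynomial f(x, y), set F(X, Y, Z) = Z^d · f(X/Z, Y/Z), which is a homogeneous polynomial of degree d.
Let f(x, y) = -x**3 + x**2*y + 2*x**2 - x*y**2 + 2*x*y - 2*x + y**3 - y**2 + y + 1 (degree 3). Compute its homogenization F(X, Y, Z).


F(X, Y, Z) = -X**3 + X**2*Y + 2*X**2*Z - X*Y**2 + 2*X*Y*Z - 2*X*Z**2 + Y**3 - Y**2*Z + Y*Z**2 + Z**3

deg(f) = 3.
Substitute x = X/Z, y = Y/Z into f, then multiply by Z^3.
  monomial -1·x^3·y^0 ↦ -1·X^3·Y^0·Z^0.
  monomial 1·x^2·y^1 ↦ 1·X^2·Y^1·Z^0.
  monomial 2·x^2·y^0 ↦ 2·X^2·Y^0·Z^1.
  monomial -1·x^1·y^2 ↦ -1·X^1·Y^2·Z^0.
  monomial 2·x^1·y^1 ↦ 2·X^1·Y^1·Z^1.
  monomial -2·x^1·y^0 ↦ -2·X^1·Y^0·Z^2.
  monomial 1·x^0·y^3 ↦ 1·X^0·Y^3·Z^0.
  monomial -1·x^0·y^2 ↦ -1·X^0·Y^2·Z^1.
  monomial 1·x^0·y^1 ↦ 1·X^0·Y^1·Z^2.
  monomial 1·x^0·y^0 ↦ 1·X^0·Y^0·Z^3.
Collecting: F(X, Y, Z) = -X**3 + X**2*Y + 2*X**2*Z - X*Y**2 + 2*X*Y*Z - 2*X*Z**2 + Y**3 - Y**2*Z + Y*Z**2 + Z**3.


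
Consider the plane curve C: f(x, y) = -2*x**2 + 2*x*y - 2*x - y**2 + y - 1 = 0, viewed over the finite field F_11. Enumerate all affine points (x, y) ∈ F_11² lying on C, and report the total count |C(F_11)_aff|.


Affine F_11-points: {(1, 7), (3, 8), (3, 10), (4, 1), (4, 8), (5, 4), (5, 7), (6, 3), (6, 10), (7, 1), (7, 3), (9, 4)}; count = 12.

For each of the 121 pairs (x, y) ∈ F_11², evaluate f(x, y) mod 11. Record the zeros.
  x = 0: [0↦10, 1↦10, 2↦8, 3↦4, 4↦9, 5↦1, 6↦2, 7↦1, 8↦9, 9↦4, 10↦8]  zeros at y ∈ ∅
  x = 1: [0↦6, 1↦8, 2↦8, 3↦6, 4↦2, 5↦7, 6↦10, 7↦0, 8↦10, 9↦7, 10↦2]  zeros at y ∈ {7}
  x = 2: [0↦9, 1↦2, 2↦4, 3↦4, 4↦2, 5↦9, 6↦3, 7↦6, 8↦7, 9↦6, 10↦3]  zeros at y ∈ ∅
  x = 3: [0↦8, 1↦3, 2↦7, 3↦9, 4↦9, 5↦7, 6↦3, 7↦8, 8↦0, 9↦1, 10↦0]  zeros at y ∈ {8, 10}
  x = 4: [0↦3, 1↦0, 2↦6, 3↦10, 4↦1, 5↦1, 6↦10, 7↦6, 8↦0, 9↦3, 10↦4]  zeros at y ∈ {1, 8}
  x = 5: [0↦5, 1↦4, 2↦1, 3↦7, 4↦0, 5↦2, 6↦2, 7↦0, 8↦7, 9↦1, 10↦4]  zeros at y ∈ {4, 7}
  x = 6: [0↦3, 1↦4, 2↦3, 3↦0, 4↦6, 5↦10, 6↦1, 7↦1, 8↦10, 9↦6, 10↦0]  zeros at y ∈ {3, 10}
  x = 7: [0↦8, 1↦0, 2↦1, 3↦0, 4↦8, 5↦3, 6↦7, 7↦9, 8↦9, 9↦7, 10↦3]  zeros at y ∈ {1, 3}
  x = 8: [0↦9, 1↦3, 2↦6, 3↦7, 4↦6, 5↦3, 6↦9, 7↦2, 8↦4, 9↦4, 10↦2]  zeros at y ∈ ∅
  x = 9: [0↦6, 1↦2, 2↦7, 3↦10, 4↦0, 5↦10, 6↦7, 7↦2, 8↦6, 9↦8, 10↦8]  zeros at y ∈ {4}
  x = 10: [0↦10, 1↦8, 2↦4, 3↦9, 4↦1, 5↦2, 6↦1, 7↦9, 8↦4, 9↦8, 10↦10]  zeros at y ∈ ∅
Collecting zeros: affine points = {(1, 7), (3, 8), (3, 10), (4, 1), (4, 8), (5, 4), (5, 7), (6, 3), (6, 10), (7, 1), (7, 3), (9, 4)}.
Total count |C(F_11)_aff| = 12.


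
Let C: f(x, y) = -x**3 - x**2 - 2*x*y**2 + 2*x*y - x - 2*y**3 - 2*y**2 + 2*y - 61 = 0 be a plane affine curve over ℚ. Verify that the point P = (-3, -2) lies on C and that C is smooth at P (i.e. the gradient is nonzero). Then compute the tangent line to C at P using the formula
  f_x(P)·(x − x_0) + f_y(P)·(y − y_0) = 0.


Tangent line at P: -34*x - 44*y - 190 = 0.

Step 1: f(-3, -2) = 0, so P lies on C.
Step 2: partial derivatives
  f_x(x, y) = -3*x**2 - 2*x - 2*y**2 + 2*y - 1, f_y(x, y) = -4*x*y + 2*x - 6*y**2 - 4*y + 2.
  f_x(P) = -34, f_y(P) = -44 (gradient nonzero, so P is smooth).
Step 3: tangent line at P: -34·(x − -3) + -44·(y − -2) = 0.
Expanding: -34*x - 44*y - 190 = 0.


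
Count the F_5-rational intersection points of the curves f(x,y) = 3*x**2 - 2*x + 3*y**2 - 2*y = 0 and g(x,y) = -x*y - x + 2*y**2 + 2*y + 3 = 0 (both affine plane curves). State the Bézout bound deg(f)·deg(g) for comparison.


Common zeros: ∅; count = 0; Bézout bound = 4.

deg(f) = 2, deg(g) = 2, so Bézout bound = 4.
Scan x ∈ F_5. For each x, list the y ∈ F_5 with f(x, y) ≡ 0 and those with g(x, y) ≡ 0 (mod 5); the common zeros in that column are the intersection.
  x = 0: f ≡ 0 at y ∈ {0, 4}; g ≡ 0 at y ∈ {2}; common: ∅.
  x = 1: f ≡ 0 at y ∈ ∅; g ≡ 0 at y ∈ {1}; common: ∅.
  x = 2: f ≡ 0 at y ∈ ∅; g ≡ 0 at y ∈ ∅; common: ∅.
  x = 3: f ≡ 0 at y ∈ ∅; g ≡ 0 at y ∈ {0, 3}; common: ∅.
  x = 4: f ≡ 0 at y ∈ {0, 4}; g ≡ 0 at y ∈ ∅; common: ∅.
Collecting: common zeros = ∅, so the count is 0.
Comparison with the Bézout bound: 0 ≤ 4 = deg(f)·deg(g), as expected for curves with no common component (the affine F_5-count falls short of the bound because intersections may lie at infinity, over extension fields, or carry multiplicity).


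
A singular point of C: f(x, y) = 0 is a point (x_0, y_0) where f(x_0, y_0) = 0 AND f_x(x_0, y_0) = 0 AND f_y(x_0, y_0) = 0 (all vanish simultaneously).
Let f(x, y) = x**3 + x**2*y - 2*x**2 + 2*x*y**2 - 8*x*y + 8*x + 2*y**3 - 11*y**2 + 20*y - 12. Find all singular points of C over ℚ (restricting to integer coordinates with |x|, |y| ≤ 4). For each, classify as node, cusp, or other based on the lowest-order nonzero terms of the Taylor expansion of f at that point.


Singular points: {(0, 2)}; classification: cusp.

Compute partial derivatives:
  f_x = 3*x**2 + 2*x*y - 4*x + 2*y**2 - 8*y + 8.
  f_y = x**2 + 4*x*y - 8*x + 6*y**2 - 22*y + 20.
Scan x_0 ∈ {−4, ..., 4}. For each x_0, f_y(x_0, y) is a polynomial in y; find its integer roots y ∈ {−4, ..., 4}, then test f_x and f at those candidates.
  x = -4: f_y(-4, y) = 6*y**2 - 38*y + 68; no integer root y with |y| ≤ 4.
  x = -3: f_y(-3, y) = 6*y**2 - 34*y + 53; no integer root y with |y| ≤ 4.
  x = -2: f_y(-2, y) = 6*y**2 - 30*y + 40; no integer root y with |y| ≤ 4.
  x = -1: f_y(-1, y) = 6*y**2 - 26*y + 29; no integer root y with |y| ≤ 4.
  x = 0: f_y(0, y) = 6*y**2 - 22*y + 20; vanishes at y ∈ {2}. (0, 2): f_x = 0, f = 0 — SINGULAR.
  x = 1: f_y(1, y) = 6*y**2 - 18*y + 13; no integer root y with |y| ≤ 4.
  x = 2: f_y(2, y) = 6*y**2 - 14*y + 8; vanishes at y ∈ {1}. (2, 1): f_x = 10 ≠ 0.
  x = 3: f_y(3, y) = 6*y**2 - 10*y + 5; no integer root y with |y| ≤ 4.
  x = 4: f_y(4, y) = 6*y**2 - 6*y + 4; no integer root y with |y| ≤ 4.
Only singular point on the grid: (0, 2).
Classify: substitute x = 0 + u, y = 2 + v and expand: f = u**3 + u**2*v + 2*u*v**2 + 2*v**3 + v**2.
No constant or linear terms (consistent with a singular point). Quadratic part: v**2. Cubic part: u**3 + u**2*v + 2*u*v**2 + 2*v**3.
The quadratic part v**2 is a perfect square, so there is a single (double) tangent line v = 0, i.e. y = 2. Restricting the cubic part to that line (v = 0) leaves u**3 ≠ 0, so f is not divisible by v and the branch is v² ≈ -u**3 to lowest order — this is a cusp.
Classification: cusp.


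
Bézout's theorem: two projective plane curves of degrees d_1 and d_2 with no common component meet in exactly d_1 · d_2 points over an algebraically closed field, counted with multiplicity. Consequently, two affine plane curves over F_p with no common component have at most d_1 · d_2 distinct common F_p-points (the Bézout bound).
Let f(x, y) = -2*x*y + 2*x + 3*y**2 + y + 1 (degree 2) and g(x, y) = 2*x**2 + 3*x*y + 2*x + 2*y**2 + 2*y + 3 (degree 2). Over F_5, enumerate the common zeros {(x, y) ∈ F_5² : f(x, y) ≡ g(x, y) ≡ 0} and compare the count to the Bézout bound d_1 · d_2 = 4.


Common zeros: {(0, 2), (2, 0), (2, 1), (3, 1)}; count = 4; Bézout bound = 4.

deg(f) = 2, deg(g) = 2, so Bézout bound = 4.
Scan x ∈ F_5. For each x, list the y ∈ F_5 with f(x, y) ≡ 0 and those with g(x, y) ≡ 0 (mod 5); the common zeros in that column are the intersection.
  x = 0: f ≡ 0 at y ∈ {1, 2}; g ≡ 0 at y ∈ {2}; common: {2}.
  x = 1: f ≡ 0 at y ∈ {1}; g ≡ 0 at y ∈ {2, 3}; common: ∅.
  x = 2: f ≡ 0 at y ∈ {0, 1}; g ≡ 0 at y ∈ {0, 1}; common: {0, 1}.
  x = 3: f ≡ 0 at y ∈ {1, 4}; g ≡ 0 at y ∈ {1}; common: {1}.
  x = 4: f ≡ 0 at y ∈ {1, 3}; g ≡ 0 at y ∈ ∅; common: ∅.
Collecting: common zeros = {(0, 2), (2, 0), (2, 1), (3, 1)}, so the count is 4.
Comparison with the Bézout bound: 4 ≤ 4 = deg(f)·deg(g), as expected for curves with no common component (the bound is attained).


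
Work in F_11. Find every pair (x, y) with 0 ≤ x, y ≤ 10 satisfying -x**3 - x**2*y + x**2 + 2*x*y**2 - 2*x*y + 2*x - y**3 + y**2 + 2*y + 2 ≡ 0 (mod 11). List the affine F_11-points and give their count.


Affine F_11-points: {(0, 5), (1, 6), (2, 1), (3, 10), (5, 0), (7, 9), (8, 9), (10, 4), (10, 8), (10, 9)}; count = 10.

For each of the 121 pairs (x, y) ∈ F_11², evaluate f(x, y) mod 11. Record the zeros.
  x = 0: [0↦2, 1↦4, 2↦2, 3↦1, 4↦6, 5↦0, 6↦10, 7↦8, 8↦10, 9↦10, 10↦2]  zeros at y ∈ {5}
  x = 1: [0↦4, 1↦5, 2↦6, 3↦1, 4↦6, 5↦4, 6↦0, 7↦10, 8↦6, 9↦4, 10↦9]  zeros at y ∈ {6}
  x = 2: [0↦2, 1↦0, 2↦2, 3↦2, 4↦5, 5↦5, 6↦7, 7↦5, 8↦4, 9↦9, 10↦3]  zeros at y ∈ {1}
  x = 3: [0↦1, 1↦5, 2↦6, 3↦9, 4↦8, 5↦8, 6↦3, 7↦9, 8↦9, 9↦8, 10↦0]  zeros at y ∈ {10}
  x = 4: [0↦6, 1↦3, 2↦1, 3↦5, 4↦9, 5↦7, 6↦4, 7↦5, 8↦4, 9↦6, 10↦5]  zeros at y ∈ ∅
  x = 5: [0↦0, 1↦10, 2↦3, 3↦6, 4↦2, 5↦7, 6↦4, 7↦9, 8↦5, 9↦8, 10↦1]  zeros at y ∈ {0}
  x = 6: [0↦10, 1↦9, 2↦6, 3↦6, 4↦3, 5↦2, 6↦8, 7↦4, 8↦6, 9↦8, 10↦4]  zeros at y ∈ ∅
  x = 7: [0↦8, 1↦5, 2↦4, 3↦10, 4↦6, 5↦8, 6↦10, 7↦6, 8↦1, 9↦0, 10↦8]  zeros at y ∈ {9}
  x = 8: [0↦10, 1↦3, 2↦2, 3↦1, 4↦5, 5↦8, 6↦4, 7↦9, 8↦6, 9↦0, 10↦7]  zeros at y ∈ {9}
  x = 9: [0↦10, 1↦8, 2↦5, 3↦6, 4↦5, 5↦7, 6↦6, 7↦7, 8↦4, 9↦2, 10↦6]  zeros at y ∈ ∅
  x = 10: [0↦2, 1↦3, 2↦7, 3↦8, 4↦0, 5↦10, 6↦10, 7↦5, 8↦0, 9↦0, 10↦10]  zeros at y ∈ {4, 8, 9}
Collecting zeros: affine points = {(0, 5), (1, 6), (2, 1), (3, 10), (5, 0), (7, 9), (8, 9), (10, 4), (10, 8), (10, 9)}.
Total count |C(F_11)_aff| = 10.


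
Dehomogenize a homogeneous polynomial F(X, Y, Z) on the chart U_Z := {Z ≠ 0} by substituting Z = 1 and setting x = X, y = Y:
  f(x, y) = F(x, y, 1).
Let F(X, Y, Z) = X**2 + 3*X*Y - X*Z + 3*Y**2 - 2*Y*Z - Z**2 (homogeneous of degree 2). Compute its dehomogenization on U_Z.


f(x, y) = x**2 + 3*x*y - x + 3*y**2 - 2*y - 1

On U_Z we set Z = 1. Each monomial c·X^i·Y^j·Z^k in F becomes c·x^i·y^j·1^k = c·x^i·y^j.
Substituting Z = 1: F(X, Y, 1) = x**2 + 3*x*y - x + 3*y**2 - 2*y - 1.
Note: deg(f) ≤ deg(F) = 2; strict inequality happens when F is divisible by Z (lost terms).


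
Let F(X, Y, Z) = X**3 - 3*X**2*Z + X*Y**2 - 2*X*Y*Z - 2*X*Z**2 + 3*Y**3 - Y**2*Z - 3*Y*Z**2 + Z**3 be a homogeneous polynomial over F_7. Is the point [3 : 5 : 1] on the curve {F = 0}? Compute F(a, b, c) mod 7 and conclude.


F(3,5,1) ≡ 4 (mod 7); P is NOT on the curve.

Evaluate F(3, 5, 1) term-by-term (mod 7).
  X**3 ↦ 1·27·1·1 = 27
  -3*X**2*Z ↦ -3·9·1·1 = -27
  X*Y**2 ↦ 1·3·25·1 = 75
  -2*X*Y*Z ↦ -2·3·5·1 = -30
  -2*X*Z**2 ↦ -2·3·1·1 = -6
  3*Y**3 ↦ 3·1·125·1 = 375
  -Y**2*Z ↦ -1·1·25·1 = -25
  -3*Y*Z**2 ↦ -3·1·5·1 = -15
  Z**3 ↦ 1·1·1·1 = 1
Sum: F(3, 5, 1) = (27) + (-27) + (75) + (-30) + (-6) + (375) + (-25) + (-15) + (1) = 375.
Reducing mod 7: 375 ≡ 4 (mod 7).
Since F(a, b, c) ≡ 4 ≠ 0 (mod 7), P does NOT lie on the curve.


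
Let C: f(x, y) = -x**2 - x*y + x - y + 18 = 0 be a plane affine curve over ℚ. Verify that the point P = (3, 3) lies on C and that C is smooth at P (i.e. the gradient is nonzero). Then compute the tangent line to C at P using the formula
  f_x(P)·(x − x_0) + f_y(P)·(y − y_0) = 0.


Tangent line at P: -8*x - 4*y + 36 = 0.

Step 1: f(3, 3) = 0, so P lies on C.
Step 2: partial derivatives
  f_x(x, y) = -2*x - y + 1, f_y(x, y) = -x - 1.
  f_x(P) = -8, f_y(P) = -4 (gradient nonzero, so P is smooth).
Step 3: tangent line at P: -8·(x − 3) + -4·(y − 3) = 0.
Expanding: -8*x - 4*y + 36 = 0.


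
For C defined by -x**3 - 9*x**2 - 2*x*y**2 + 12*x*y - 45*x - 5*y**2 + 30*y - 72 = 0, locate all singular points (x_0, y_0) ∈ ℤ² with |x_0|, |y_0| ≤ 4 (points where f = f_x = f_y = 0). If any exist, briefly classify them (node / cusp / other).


Singular points: {(-3, 3)}; classification: cusp.

Compute partial derivatives:
  f_x = -3*x**2 - 18*x - 2*y**2 + 12*y - 45.
  f_y = -4*x*y + 12*x - 10*y + 30.
Scan x_0 ∈ {−4, ..., 4}. For each x_0, f_y(x_0, y) is a polynomial in y; find its integer roots y ∈ {−4, ..., 4}, then test f_x and f at those candidates.
  x = -4: f_y(-4, y) = 6*y - 18; vanishes at y ∈ {3}. (-4, 3): f_x = -3 ≠ 0.
  x = -3: f_y(-3, y) = 2*y - 6; vanishes at y ∈ {3}. (-3, 3): f_x = 0, f = 0 — SINGULAR.
  x = -2: f_y(-2, y) = 6 - 2*y; vanishes at y ∈ {3}. (-2, 3): f_x = -3 ≠ 0.
  x = -1: f_y(-1, y) = 18 - 6*y; vanishes at y ∈ {3}. (-1, 3): f_x = -12 ≠ 0.
  x = 0: f_y(0, y) = 30 - 10*y; vanishes at y ∈ {3}. (0, 3): f_x = -27 ≠ 0.
  x = 1: f_y(1, y) = 42 - 14*y; vanishes at y ∈ {3}. (1, 3): f_x = -48 ≠ 0.
  x = 2: f_y(2, y) = 54 - 18*y; vanishes at y ∈ {3}. (2, 3): f_x = -75 ≠ 0.
  x = 3: f_y(3, y) = 66 - 22*y; vanishes at y ∈ {3}. (3, 3): f_x = -108 ≠ 0.
  x = 4: f_y(4, y) = 78 - 26*y; vanishes at y ∈ {3}. (4, 3): f_x = -147 ≠ 0.
Only singular point on the grid: (-3, 3).
Classify: substitute x = -3 + u, y = 3 + v and expand: f = -u**3 - 2*u*v**2 + v**2.
No constant or linear terms (consistent with a singular point). Quadratic part: v**2. Cubic part: -u**3 - 2*u*v**2.
The quadratic part v**2 is a perfect square, so there is a single (double) tangent line v = 0, i.e. y = 3. Restricting the cubic part to that line (v = 0) leaves -u**3 ≠ 0, so f is not divisible by v and the branch is v² ≈ u**3 to lowest order — this is a cusp.
Classification: cusp.


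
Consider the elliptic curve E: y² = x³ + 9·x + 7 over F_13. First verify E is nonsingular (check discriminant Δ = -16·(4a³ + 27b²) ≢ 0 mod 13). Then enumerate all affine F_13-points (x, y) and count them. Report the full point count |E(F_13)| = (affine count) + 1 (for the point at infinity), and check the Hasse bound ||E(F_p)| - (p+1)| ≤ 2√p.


Affine points = {(1, 2), (1, 11), (3, 3), (3, 10), (4, 4), (4, 9), (6, 2), (6, 11), (7, 6), (7, 7), (12, 6), (12, 7)}; affine count = 12; |E(F_13)| = 13.

Discriminant check: Δ ∝ 4a³ + 27b² = 4·9³ + 27·7² = 4·729 + 27·49 ≡ 1 (mod 13). Nonzero ⇒ E is nonsingular.
For each x ∈ F_13, compute rhs = x³ + 9·x + 7 mod 13, then count y ∈ F_13 with y² ≡ rhs.
  x = 0: rhs = 7, matching y values: none (0 points).
  x = 1: rhs = 4, matching y values: 2, 11 (2 points).
  x = 2: rhs = 7, matching y values: none (0 points).
  x = 3: rhs = 9, matching y values: 3, 10 (2 points).
  x = 4: rhs = 3, matching y values: 4, 9 (2 points).
  x = 5: rhs = 8, matching y values: none (0 points).
  x = 6: rhs = 4, matching y values: 2, 11 (2 points).
  x = 7: rhs = 10, matching y values: 6, 7 (2 points).
  x = 8: rhs = 6, matching y values: none (0 points).
  x = 9: rhs = 11, matching y values: none (0 points).
  x = 10: rhs = 5, matching y values: none (0 points).
  x = 11: rhs = 7, matching y values: none (0 points).
  x = 12: rhs = 10, matching y values: 6, 7 (2 points).
Total affine count: 12.
Full point count |E(F_13)| = 12 + 1 = 13.
Hasse bound: |13 − (13+1)| = |-1| = 1 ≤ 2√13 ≈ 7.2111 ✓.


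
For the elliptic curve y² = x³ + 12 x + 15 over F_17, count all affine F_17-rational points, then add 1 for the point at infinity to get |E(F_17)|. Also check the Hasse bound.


Affine points = {(0, 7), (0, 10), (2, 8), (2, 9), (4, 5), (4, 12), (5, 8), (5, 9), (7, 0), (9, 6), (9, 11), (10, 8), (10, 9), (11, 4), (11, 13), (12, 0), (15, 0), (16, 6), (16, 11)}; affine count = 19; |E(F_17)| = 20.

Discriminant check: Δ ∝ 4a³ + 27b² = 4·12³ + 27·15² = 4·1728 + 27·225 ≡ 16 (mod 17). Nonzero ⇒ E is nonsingular.
For each x ∈ F_17, compute rhs = x³ + 12·x + 15 mod 17, then count y ∈ F_17 with y² ≡ rhs.
  x = 0: rhs = 15, matching y values: 7, 10 (2 points).
  x = 1: rhs = 11, matching y values: none (0 points).
  x = 2: rhs = 13, matching y values: 8, 9 (2 points).
  x = 3: rhs = 10, matching y values: none (0 points).
  x = 4: rhs = 8, matching y values: 5, 12 (2 points).
  x = 5: rhs = 13, matching y values: 8, 9 (2 points).
  x = 6: rhs = 14, matching y values: none (0 points).
  x = 7: rhs = 0, matching y values: 0 (1 points).
  x = 8: rhs = 11, matching y values: none (0 points).
  x = 9: rhs = 2, matching y values: 6, 11 (2 points).
  x = 10: rhs = 13, matching y values: 8, 9 (2 points).
  x = 11: rhs = 16, matching y values: 4, 13 (2 points).
  x = 12: rhs = 0, matching y values: 0 (1 points).
  x = 13: rhs = 5, matching y values: none (0 points).
  x = 14: rhs = 3, matching y values: none (0 points).
  x = 15: rhs = 0, matching y values: 0 (1 points).
  x = 16: rhs = 2, matching y values: 6, 11 (2 points).
Total affine count: 19.
Full point count |E(F_17)| = 19 + 1 = 20.
Hasse bound: |20 − (17+1)| = |2| = 2 ≤ 2√17 ≈ 8.2462 ✓.


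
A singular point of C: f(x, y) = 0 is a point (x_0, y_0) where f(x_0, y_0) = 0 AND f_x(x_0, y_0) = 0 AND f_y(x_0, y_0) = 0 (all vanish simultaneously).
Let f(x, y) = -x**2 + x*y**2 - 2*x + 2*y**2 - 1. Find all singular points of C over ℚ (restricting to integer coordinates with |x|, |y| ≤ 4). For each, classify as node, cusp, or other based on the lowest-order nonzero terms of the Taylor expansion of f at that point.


Singular points: {(-1, 0)}; classification: node.

Compute partial derivatives:
  f_x = -2*x + y**2 - 2.
  f_y = 2*x*y + 4*y.
Scan x_0 ∈ {−4, ..., 4}. For each x_0, f_y(x_0, y) is a polynomial in y; find its integer roots y ∈ {−4, ..., 4}, then test f_x and f at those candidates.
  x = -4: f_y(-4, y) = -4*y; vanishes at y ∈ {0}. (-4, 0): f_x = 6 ≠ 0.
  x = -3: f_y(-3, y) = -2*y; vanishes at y ∈ {0}. (-3, 0): f_x = 4 ≠ 0.
  x = -2: f_y(-2, y) = 0; vanishes at y ∈ {-4, -3, -2, -1, 0, 1, 2, 3, 4}. (-2, -4): f_x = 18 ≠ 0; (-2, -3): f_x = 11 ≠ 0; (-2, -2): f_x = 6 ≠ 0; (-2, -1): f_x = 3 ≠ 0; (-2, 0): f_x = 2 ≠ 0; (-2, 1): f_x = 3 ≠ 0; (-2, 2): f_x = 6 ≠ 0; (-2, 3): f_x = 11 ≠ 0; (-2, 4): f_x = 18 ≠ 0.
  x = -1: f_y(-1, y) = 2*y; vanishes at y ∈ {0}. (-1, 0): f_x = 0, f = 0 — SINGULAR.
  x = 0: f_y(0, y) = 4*y; vanishes at y ∈ {0}. (0, 0): f_x = -2 ≠ 0.
  x = 1: f_y(1, y) = 6*y; vanishes at y ∈ {0}. (1, 0): f_x = -4 ≠ 0.
  x = 2: f_y(2, y) = 8*y; vanishes at y ∈ {0}. (2, 0): f_x = -6 ≠ 0.
  x = 3: f_y(3, y) = 10*y; vanishes at y ∈ {0}. (3, 0): f_x = -8 ≠ 0.
  x = 4: f_y(4, y) = 12*y; vanishes at y ∈ {0}. (4, 0): f_x = -10 ≠ 0.
Only singular point on the grid: (-1, 0).
Classify: substitute x = -1 + u, y = 0 + v and expand: f = -u**2 + u*v**2 + v**2.
No constant or linear terms (consistent with a singular point). Quadratic part: -u**2 + v**2. Cubic part: u*v**2.
The quadratic part v**2 - u**2 = (v − u)(v + u) splits into two distinct linear factors, so there are two distinct tangent lines y − 0 = ±(x − -1) — this is a node (ordinary double point).
Classification: node.


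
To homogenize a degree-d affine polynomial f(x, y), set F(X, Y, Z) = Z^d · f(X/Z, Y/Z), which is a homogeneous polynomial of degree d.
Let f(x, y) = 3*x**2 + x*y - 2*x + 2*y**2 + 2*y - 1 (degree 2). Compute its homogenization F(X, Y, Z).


F(X, Y, Z) = 3*X**2 + X*Y - 2*X*Z + 2*Y**2 + 2*Y*Z - Z**2

deg(f) = 2.
Substitute x = X/Z, y = Y/Z into f, then multiply by Z^2.
  monomial 3·x^2·y^0 ↦ 3·X^2·Y^0·Z^0.
  monomial 1·x^1·y^1 ↦ 1·X^1·Y^1·Z^0.
  monomial -2·x^1·y^0 ↦ -2·X^1·Y^0·Z^1.
  monomial 2·x^0·y^2 ↦ 2·X^0·Y^2·Z^0.
  monomial 2·x^0·y^1 ↦ 2·X^0·Y^1·Z^1.
  monomial -1·x^0·y^0 ↦ -1·X^0·Y^0·Z^2.
Collecting: F(X, Y, Z) = 3*X**2 + X*Y - 2*X*Z + 2*Y**2 + 2*Y*Z - Z**2.
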